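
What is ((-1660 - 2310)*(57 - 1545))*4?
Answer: 23629440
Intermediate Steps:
((-1660 - 2310)*(57 - 1545))*4 = -3970*(-1488)*4 = 5907360*4 = 23629440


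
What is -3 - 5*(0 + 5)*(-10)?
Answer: 247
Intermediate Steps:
-3 - 5*(0 + 5)*(-10) = -3 - 5*5*(-10) = -3 - 25*(-10) = -3 + 250 = 247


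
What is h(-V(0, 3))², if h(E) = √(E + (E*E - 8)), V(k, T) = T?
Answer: -2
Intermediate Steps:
h(E) = √(-8 + E + E²) (h(E) = √(E + (E² - 8)) = √(E + (-8 + E²)) = √(-8 + E + E²))
h(-V(0, 3))² = (√(-8 - 1*3 + (-1*3)²))² = (√(-8 - 3 + (-3)²))² = (√(-8 - 3 + 9))² = (√(-2))² = (I*√2)² = -2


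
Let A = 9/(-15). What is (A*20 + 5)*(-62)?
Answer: 434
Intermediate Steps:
A = -⅗ (A = 9*(-1/15) = -⅗ ≈ -0.60000)
(A*20 + 5)*(-62) = (-⅗*20 + 5)*(-62) = (-12 + 5)*(-62) = -7*(-62) = 434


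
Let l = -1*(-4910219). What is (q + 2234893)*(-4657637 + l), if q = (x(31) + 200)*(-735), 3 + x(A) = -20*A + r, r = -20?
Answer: 646735705836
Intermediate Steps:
x(A) = -23 - 20*A (x(A) = -3 + (-20*A - 20) = -3 + (-20 - 20*A) = -23 - 20*A)
q = 325605 (q = ((-23 - 20*31) + 200)*(-735) = ((-23 - 620) + 200)*(-735) = (-643 + 200)*(-735) = -443*(-735) = 325605)
l = 4910219
(q + 2234893)*(-4657637 + l) = (325605 + 2234893)*(-4657637 + 4910219) = 2560498*252582 = 646735705836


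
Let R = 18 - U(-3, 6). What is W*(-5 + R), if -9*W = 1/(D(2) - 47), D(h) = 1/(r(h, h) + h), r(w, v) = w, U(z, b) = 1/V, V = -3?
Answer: 160/5049 ≈ 0.031689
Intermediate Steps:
U(z, b) = -⅓ (U(z, b) = 1/(-3) = -⅓)
D(h) = 1/(2*h) (D(h) = 1/(h + h) = 1/(2*h))
W = 4/1683 (W = -1/(9*((½)/2 - 47)) = -1/(9*((½)*(½) - 47)) = -1/(9*(¼ - 47)) = -1/(9*(-187/4)) = -⅑*(-4/187) = 4/1683 ≈ 0.0023767)
R = 55/3 (R = 18 - 1*(-⅓) = 18 + ⅓ = 55/3 ≈ 18.333)
W*(-5 + R) = 4*(-5 + 55/3)/1683 = (4/1683)*(40/3) = 160/5049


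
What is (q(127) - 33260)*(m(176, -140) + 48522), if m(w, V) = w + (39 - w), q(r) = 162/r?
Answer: -205114768338/127 ≈ -1.6151e+9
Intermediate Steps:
m(w, V) = 39
(q(127) - 33260)*(m(176, -140) + 48522) = (162/127 - 33260)*(39 + 48522) = (162*(1/127) - 33260)*48561 = (162/127 - 33260)*48561 = -4223858/127*48561 = -205114768338/127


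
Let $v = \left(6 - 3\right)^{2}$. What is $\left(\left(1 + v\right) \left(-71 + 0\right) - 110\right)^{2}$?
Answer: $672400$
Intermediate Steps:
$v = 9$ ($v = 3^{2} = 9$)
$\left(\left(1 + v\right) \left(-71 + 0\right) - 110\right)^{2} = \left(\left(1 + 9\right) \left(-71 + 0\right) - 110\right)^{2} = \left(10 \left(-71\right) - 110\right)^{2} = \left(-710 - 110\right)^{2} = \left(-820\right)^{2} = 672400$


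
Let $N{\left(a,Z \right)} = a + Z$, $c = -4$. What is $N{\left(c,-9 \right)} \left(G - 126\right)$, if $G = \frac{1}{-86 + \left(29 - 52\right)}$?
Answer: $\frac{178555}{109} \approx 1638.1$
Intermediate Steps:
$N{\left(a,Z \right)} = Z + a$
$G = - \frac{1}{109}$ ($G = \frac{1}{-86 - 23} = \frac{1}{-109} = - \frac{1}{109} \approx -0.0091743$)
$N{\left(c,-9 \right)} \left(G - 126\right) = \left(-9 - 4\right) \left(- \frac{1}{109} - 126\right) = \left(-13\right) \left(- \frac{13735}{109}\right) = \frac{178555}{109}$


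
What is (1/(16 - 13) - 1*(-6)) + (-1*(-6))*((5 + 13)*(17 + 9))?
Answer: 8443/3 ≈ 2814.3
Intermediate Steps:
(1/(16 - 13) - 1*(-6)) + (-1*(-6))*((5 + 13)*(17 + 9)) = (1/3 + 6) + 6*(18*26) = (1/3 + 6) + 6*468 = 19/3 + 2808 = 8443/3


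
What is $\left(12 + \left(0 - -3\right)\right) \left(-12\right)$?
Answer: $-180$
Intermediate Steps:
$\left(12 + \left(0 - -3\right)\right) \left(-12\right) = \left(12 + \left(0 + 3\right)\right) \left(-12\right) = \left(12 + 3\right) \left(-12\right) = 15 \left(-12\right) = -180$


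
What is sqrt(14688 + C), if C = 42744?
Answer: 2*sqrt(14358) ≈ 239.65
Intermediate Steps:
sqrt(14688 + C) = sqrt(14688 + 42744) = sqrt(57432) = 2*sqrt(14358)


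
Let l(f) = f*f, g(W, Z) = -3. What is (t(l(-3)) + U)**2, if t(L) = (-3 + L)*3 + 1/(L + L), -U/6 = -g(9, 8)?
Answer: 1/324 ≈ 0.0030864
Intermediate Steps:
l(f) = f**2
U = -18 (U = -(-6)*(-3) = -6*3 = -18)
t(L) = -9 + 1/(2*L) + 3*L (t(L) = (-9 + 3*L) + 1/(2*L) = -9 + 1/(2*L) + 3*L)
(t(l(-3)) + U)**2 = ((-9 + 1/(2*((-3)**2)) + 3*(-3)**2) - 18)**2 = ((-9 + (1/2)/9 + 3*9) - 18)**2 = ((-9 + (1/2)*(1/9) + 27) - 18)**2 = ((-9 + 1/18 + 27) - 18)**2 = (325/18 - 18)**2 = (1/18)**2 = 1/324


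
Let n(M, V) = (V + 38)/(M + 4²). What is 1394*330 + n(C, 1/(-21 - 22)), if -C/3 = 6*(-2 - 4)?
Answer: 2452828273/5332 ≈ 4.6002e+5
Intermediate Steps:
C = 108 (C = -18*(-2 - 4) = -18*(-6) = -3*(-36) = 108)
n(M, V) = (38 + V)/(16 + M) (n(M, V) = (38 + V)/(M + 16) = (38 + V)/(16 + M))
1394*330 + n(C, 1/(-21 - 22)) = 1394*330 + (38 + 1/(-21 - 22))/(16 + 108) = 460020 + (38 + 1/(-43))/124 = 460020 + (38 - 1/43)/124 = 460020 + (1/124)*(1633/43) = 460020 + 1633/5332 = 2452828273/5332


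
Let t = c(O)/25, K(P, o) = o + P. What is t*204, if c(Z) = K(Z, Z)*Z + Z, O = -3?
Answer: 612/5 ≈ 122.40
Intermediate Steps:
K(P, o) = P + o
c(Z) = Z + 2*Z**2 (c(Z) = (Z + Z)*Z + Z = (2*Z)*Z + Z = 2*Z**2 + Z = Z + 2*Z**2)
t = 3/5 (t = (-3*(1 + 2*(-3)))/25 = (-3*(1 - 6))/25 = (-3*(-5))/25 = (1/25)*15 = 3/5 ≈ 0.60000)
t*204 = (3/5)*204 = 612/5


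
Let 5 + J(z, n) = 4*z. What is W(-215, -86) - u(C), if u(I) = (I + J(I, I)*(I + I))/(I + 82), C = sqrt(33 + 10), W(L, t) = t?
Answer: -603161/6681 + 1082*sqrt(43)/6681 ≈ -89.218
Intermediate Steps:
J(z, n) = -5 + 4*z
C = sqrt(43) ≈ 6.5574
u(I) = (I + 2*I*(-5 + 4*I))/(82 + I) (u(I) = (I + (-5 + 4*I)*(I + I))/(I + 82) = (I + (-5 + 4*I)*(2*I))/(82 + I) = (I + 2*I*(-5 + 4*I))/(82 + I))
W(-215, -86) - u(C) = -86 - sqrt(43)*(-9 + 8*sqrt(43))/(82 + sqrt(43))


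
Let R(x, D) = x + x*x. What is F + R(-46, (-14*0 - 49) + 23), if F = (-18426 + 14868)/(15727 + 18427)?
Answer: 35347611/17077 ≈ 2069.9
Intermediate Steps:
F = -1779/17077 (F = -3558/34154 = -3558*1/34154 = -1779/17077 ≈ -0.10418)
R(x, D) = x + x**2
F + R(-46, (-14*0 - 49) + 23) = -1779/17077 - 46*(1 - 46) = -1779/17077 - 46*(-45) = -1779/17077 + 2070 = 35347611/17077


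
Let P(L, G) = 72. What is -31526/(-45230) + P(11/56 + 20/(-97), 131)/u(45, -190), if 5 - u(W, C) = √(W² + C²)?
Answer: 1974763/2872105 - 6*√61/127 ≈ 0.31858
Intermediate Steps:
u(W, C) = 5 - √(C² + W²) (u(W, C) = 5 - √(W² + C²) = 5 - √(C² + W²))
-31526/(-45230) + P(11/56 + 20/(-97), 131)/u(45, -190) = -31526/(-45230) + 72/(5 - √((-190)² + 45²)) = -31526*(-1/45230) + 72/(5 - √(36100 + 2025)) = 15763/22615 + 72/(5 - √38125) = 15763/22615 + 72/(5 - 25*√61)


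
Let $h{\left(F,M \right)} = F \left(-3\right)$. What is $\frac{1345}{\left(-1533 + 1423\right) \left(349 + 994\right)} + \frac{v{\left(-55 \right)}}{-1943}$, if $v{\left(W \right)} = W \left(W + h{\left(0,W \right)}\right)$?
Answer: $- \frac{89899317}{57407878} \approx -1.566$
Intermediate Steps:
$h{\left(F,M \right)} = - 3 F$
$v{\left(W \right)} = W^{2}$ ($v{\left(W \right)} = W \left(W - 0\right) = W \left(W + 0\right) = W W = W^{2}$)
$\frac{1345}{\left(-1533 + 1423\right) \left(349 + 994\right)} + \frac{v{\left(-55 \right)}}{-1943} = \frac{1345}{\left(-1533 + 1423\right) \left(349 + 994\right)} + \frac{\left(-55\right)^{2}}{-1943} = \frac{1345}{\left(-110\right) 1343} + 3025 \left(- \frac{1}{1943}\right) = \frac{1345}{-147730} - \frac{3025}{1943} = 1345 \left(- \frac{1}{147730}\right) - \frac{3025}{1943} = - \frac{269}{29546} - \frac{3025}{1943} = - \frac{89899317}{57407878}$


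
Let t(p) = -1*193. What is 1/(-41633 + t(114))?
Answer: -1/41826 ≈ -2.3909e-5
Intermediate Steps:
t(p) = -193
1/(-41633 + t(114)) = 1/(-41633 - 193) = 1/(-41826) = -1/41826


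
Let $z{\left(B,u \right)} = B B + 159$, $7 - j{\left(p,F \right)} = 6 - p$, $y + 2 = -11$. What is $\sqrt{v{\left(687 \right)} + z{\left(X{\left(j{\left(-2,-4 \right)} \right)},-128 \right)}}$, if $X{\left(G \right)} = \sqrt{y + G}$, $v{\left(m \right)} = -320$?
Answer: $5 i \sqrt{7} \approx 13.229 i$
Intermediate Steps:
$y = -13$ ($y = -2 - 11 = -13$)
$j{\left(p,F \right)} = 1 + p$ ($j{\left(p,F \right)} = 7 - \left(6 - p\right) = 7 + \left(-6 + p\right) = 1 + p$)
$X{\left(G \right)} = \sqrt{-13 + G}$
$z{\left(B,u \right)} = 159 + B^{2}$ ($z{\left(B,u \right)} = B^{2} + 159 = 159 + B^{2}$)
$\sqrt{v{\left(687 \right)} + z{\left(X{\left(j{\left(-2,-4 \right)} \right)},-128 \right)}} = \sqrt{-320 + \left(159 + \left(\sqrt{-13 + \left(1 - 2\right)}\right)^{2}\right)} = \sqrt{-320 + \left(159 + \left(\sqrt{-13 - 1}\right)^{2}\right)} = \sqrt{-320 + \left(159 + \left(\sqrt{-14}\right)^{2}\right)} = \sqrt{-320 + \left(159 + \left(i \sqrt{14}\right)^{2}\right)} = \sqrt{-320 + \left(159 - 14\right)} = \sqrt{-320 + 145} = \sqrt{-175} = 5 i \sqrt{7}$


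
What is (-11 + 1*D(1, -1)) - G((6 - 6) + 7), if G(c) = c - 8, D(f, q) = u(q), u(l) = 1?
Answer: -9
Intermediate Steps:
D(f, q) = 1
G(c) = -8 + c
(-11 + 1*D(1, -1)) - G((6 - 6) + 7) = (-11 + 1*1) - (-8 + ((6 - 6) + 7)) = (-11 + 1) - (-8 + (0 + 7)) = -10 - (-8 + 7) = -10 - 1*(-1) = -10 + 1 = -9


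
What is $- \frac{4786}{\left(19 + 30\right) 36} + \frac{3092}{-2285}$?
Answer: $- \frac{8195149}{2015370} \approx -4.0663$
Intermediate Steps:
$- \frac{4786}{\left(19 + 30\right) 36} + \frac{3092}{-2285} = - \frac{4786}{49 \cdot 36} + 3092 \left(- \frac{1}{2285}\right) = - \frac{4786}{1764} - \frac{3092}{2285} = \left(-4786\right) \frac{1}{1764} - \frac{3092}{2285} = - \frac{2393}{882} - \frac{3092}{2285} = - \frac{8195149}{2015370}$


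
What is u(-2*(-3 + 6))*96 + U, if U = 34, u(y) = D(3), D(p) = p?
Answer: 322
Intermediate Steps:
u(y) = 3
u(-2*(-3 + 6))*96 + U = 3*96 + 34 = 288 + 34 = 322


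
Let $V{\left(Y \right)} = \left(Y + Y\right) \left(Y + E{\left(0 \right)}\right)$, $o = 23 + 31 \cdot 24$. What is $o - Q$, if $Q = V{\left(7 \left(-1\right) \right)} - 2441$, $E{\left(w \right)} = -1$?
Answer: $3096$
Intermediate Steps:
$o = 767$ ($o = 23 + 744 = 767$)
$V{\left(Y \right)} = 2 Y \left(-1 + Y\right)$ ($V{\left(Y \right)} = \left(Y + Y\right) \left(Y - 1\right) = 2 Y \left(-1 + Y\right)$)
$Q = -2329$ ($Q = 2 \cdot 7 \left(-1\right) \left(-1 + 7 \left(-1\right)\right) - 2441 = 2 \left(-7\right) \left(-1 - 7\right) - 2441 = 2 \left(-7\right) \left(-8\right) - 2441 = 112 - 2441 = -2329$)
$o - Q = 767 - -2329 = 767 + 2329 = 3096$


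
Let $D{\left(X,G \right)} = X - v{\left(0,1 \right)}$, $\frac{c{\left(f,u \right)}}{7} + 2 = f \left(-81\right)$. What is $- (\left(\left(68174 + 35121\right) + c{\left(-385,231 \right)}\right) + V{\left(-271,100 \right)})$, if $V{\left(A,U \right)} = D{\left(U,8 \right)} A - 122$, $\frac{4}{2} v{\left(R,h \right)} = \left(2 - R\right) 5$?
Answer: $-295709$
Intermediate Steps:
$c{\left(f,u \right)} = -14 - 567 f$ ($c{\left(f,u \right)} = -14 + 7 f \left(-81\right) = -14 + 7 \left(- 81 f\right) = -14 - 567 f$)
$v{\left(R,h \right)} = 5 - \frac{5 R}{2}$ ($v{\left(R,h \right)} = \frac{\left(2 - R\right) 5}{2} = \frac{10 - 5 R}{2} = 5 - \frac{5 R}{2}$)
$D{\left(X,G \right)} = -5 + X$ ($D{\left(X,G \right)} = X - \left(5 - 0\right) = X - \left(5 + 0\right) = X - 5 = -5 + X$)
$V{\left(A,U \right)} = -122 + A \left(-5 + U\right)$ ($V{\left(A,U \right)} = \left(-5 + U\right) A - 122 = A \left(-5 + U\right) - 122 = -122 + A \left(-5 + U\right)$)
$- (\left(\left(68174 + 35121\right) + c{\left(-385,231 \right)}\right) + V{\left(-271,100 \right)}) = - (\left(\left(68174 + 35121\right) - -218281\right) - \left(122 + 271 \left(-5 + 100\right)\right)) = - (\left(103295 + \left(-14 + 218295\right)\right) - 25867) = - (\left(103295 + 218281\right) - 25867) = - (321576 - 25867) = \left(-1\right) 295709 = -295709$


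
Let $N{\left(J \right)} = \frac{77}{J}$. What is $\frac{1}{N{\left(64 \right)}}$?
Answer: $\frac{64}{77} \approx 0.83117$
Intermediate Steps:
$\frac{1}{N{\left(64 \right)}} = \frac{1}{77 \cdot \frac{1}{64}} = \frac{1}{\frac{77}{64}} = \frac{64}{77}$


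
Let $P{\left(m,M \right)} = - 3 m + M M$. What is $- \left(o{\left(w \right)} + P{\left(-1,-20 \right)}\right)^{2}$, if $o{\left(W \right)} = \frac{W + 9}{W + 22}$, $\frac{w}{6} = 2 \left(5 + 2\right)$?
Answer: $- \frac{1832781721}{11236} \approx -1.6312 \cdot 10^{5}$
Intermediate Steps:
$w = 84$ ($w = 6 \cdot 2 \left(5 + 2\right) = 6 \cdot 2 \cdot 7 = 6 \cdot 14 = 84$)
$o{\left(W \right)} = \frac{9 + W}{22 + W}$
$P{\left(m,M \right)} = M^{2} - 3 m$ ($P{\left(m,M \right)} = - 3 m + M^{2} = M^{2} - 3 m$)
$- \left(o{\left(w \right)} + P{\left(-1,-20 \right)}\right)^{2} = - \left(\frac{9 + 84}{22 + 84} - \left(-3 - \left(-20\right)^{2}\right)\right)^{2} = - \left(\frac{1}{106} \cdot 93 + \left(400 + 3\right)\right)^{2} = - \left(\frac{1}{106} \cdot 93 + 403\right)^{2} = - \left(\frac{93}{106} + 403\right)^{2} = - \left(\frac{42811}{106}\right)^{2} = \left(-1\right) \frac{1832781721}{11236} = - \frac{1832781721}{11236}$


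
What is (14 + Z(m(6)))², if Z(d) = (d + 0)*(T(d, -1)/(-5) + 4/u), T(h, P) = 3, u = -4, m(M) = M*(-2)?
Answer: 27556/25 ≈ 1102.2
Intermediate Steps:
m(M) = -2*M
Z(d) = -8*d/5 (Z(d) = (d + 0)*(3/(-5) + 4/(-4)) = d*(3*(-⅕) + 4*(-¼)) = d*(-⅗ - 1) = d*(-8/5) = -8*d/5)
(14 + Z(m(6)))² = (14 - (-16)*6/5)² = (14 - 8/5*(-12))² = (14 + 96/5)² = (166/5)² = 27556/25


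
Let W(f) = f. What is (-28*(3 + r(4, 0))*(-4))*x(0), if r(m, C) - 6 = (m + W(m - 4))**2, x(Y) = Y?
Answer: 0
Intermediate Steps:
r(m, C) = 6 + (-4 + 2*m)**2 (r(m, C) = 6 + (m + (m - 4))**2 = 6 + (m + (-4 + m))**2 = 6 + (-4 + 2*m)**2)
(-28*(3 + r(4, 0))*(-4))*x(0) = -28*(3 + (6 + 4*(-2 + 4)**2))*(-4)*0 = -28*(3 + (6 + 4*2**2))*(-4)*0 = -28*(3 + (6 + 4*4))*(-4)*0 = -28*(3 + (6 + 16))*(-4)*0 = -28*(3 + 22)*(-4)*0 = -700*(-4)*0 = -28*(-100)*0 = 2800*0 = 0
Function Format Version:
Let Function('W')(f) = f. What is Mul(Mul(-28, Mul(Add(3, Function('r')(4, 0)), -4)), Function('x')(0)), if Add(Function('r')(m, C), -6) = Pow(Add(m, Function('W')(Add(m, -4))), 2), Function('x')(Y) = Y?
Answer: 0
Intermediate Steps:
Function('r')(m, C) = Add(6, Pow(Add(-4, Mul(2, m)), 2)) (Function('r')(m, C) = Add(6, Pow(Add(m, Add(m, -4)), 2)) = Add(6, Pow(Add(m, Add(-4, m)), 2)) = Add(6, Pow(Add(-4, Mul(2, m)), 2)))
Mul(Mul(-28, Mul(Add(3, Function('r')(4, 0)), -4)), Function('x')(0)) = Mul(Mul(-28, Mul(Add(3, Add(6, Mul(4, Pow(Add(-2, 4), 2)))), -4)), 0) = Mul(Mul(-28, Mul(Add(3, Add(6, Mul(4, Pow(2, 2)))), -4)), 0) = Mul(Mul(-28, Mul(Add(3, Add(6, Mul(4, 4))), -4)), 0) = Mul(Mul(-28, Mul(Add(3, Add(6, 16)), -4)), 0) = Mul(Mul(-28, Mul(Add(3, 22), -4)), 0) = Mul(Mul(-28, Mul(25, -4)), 0) = Mul(Mul(-28, -100), 0) = Mul(2800, 0) = 0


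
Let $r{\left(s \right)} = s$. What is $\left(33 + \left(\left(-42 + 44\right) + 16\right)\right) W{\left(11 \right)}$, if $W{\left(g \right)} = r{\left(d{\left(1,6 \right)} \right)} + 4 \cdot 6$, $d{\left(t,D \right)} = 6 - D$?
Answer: $1224$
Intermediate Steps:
$W{\left(g \right)} = 24$ ($W{\left(g \right)} = \left(6 - 6\right) + 4 \cdot 6 = \left(6 - 6\right) + 24 = 0 + 24 = 24$)
$\left(33 + \left(\left(-42 + 44\right) + 16\right)\right) W{\left(11 \right)} = \left(33 + \left(\left(-42 + 44\right) + 16\right)\right) 24 = \left(33 + \left(2 + 16\right)\right) 24 = \left(33 + 18\right) 24 = 51 \cdot 24 = 1224$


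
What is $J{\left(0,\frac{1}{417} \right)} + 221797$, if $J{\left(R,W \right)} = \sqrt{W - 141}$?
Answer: $221797 + \frac{2 i \sqrt{6129483}}{417} \approx 2.218 \cdot 10^{5} + 11.874 i$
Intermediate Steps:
$J{\left(R,W \right)} = \sqrt{-141 + W}$
$J{\left(0,\frac{1}{417} \right)} + 221797 = \sqrt{-141 + \frac{1}{417}} + 221797 = \sqrt{- \frac{58796}{417}} + 221797 = \frac{2 i \sqrt{6129483}}{417} + 221797 = 221797 + \frac{2 i \sqrt{6129483}}{417}$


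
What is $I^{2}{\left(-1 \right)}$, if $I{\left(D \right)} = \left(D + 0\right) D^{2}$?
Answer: $1$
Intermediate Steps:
$I{\left(D \right)} = D^{3}$ ($I{\left(D \right)} = D D^{2} = D^{3}$)
$I^{2}{\left(-1 \right)} = \left(\left(-1\right)^{3}\right)^{2} = \left(-1\right)^{2} = 1$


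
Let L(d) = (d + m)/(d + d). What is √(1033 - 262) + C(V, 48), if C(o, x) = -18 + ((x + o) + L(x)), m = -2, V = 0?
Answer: 1463/48 + √771 ≈ 58.246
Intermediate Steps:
L(d) = (-2 + d)/(2*d) (L(d) = (d - 2)/(d + d) = (-2 + d)/((2*d)) = (-2 + d)*(1/(2*d)) = (-2 + d)/(2*d))
C(o, x) = -18 + o + x + (-2 + x)/(2*x) (C(o, x) = -18 + ((x + o) + (-2 + x)/(2*x)) = -18 + ((o + x) + (-2 + x)/(2*x)) = -18 + (o + x + (-2 + x)/(2*x)) = -18 + o + x + (-2 + x)/(2*x))
√(1033 - 262) + C(V, 48) = √(1033 - 262) + (-35/2 + 0 + 48 - 1/48) = √771 + (-35/2 + 0 + 48 - 1*1/48) = √771 + (-35/2 + 0 + 48 - 1/48) = √771 + 1463/48 = 1463/48 + √771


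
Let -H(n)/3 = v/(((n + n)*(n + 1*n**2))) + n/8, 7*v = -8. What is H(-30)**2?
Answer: 469390784641/3708810000 ≈ 126.56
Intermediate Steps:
v = -8/7 (v = (1/7)*(-8) = -8/7 ≈ -1.1429)
H(n) = -3*n/8 + 12/(7*n*(n + n**2)) (H(n) = -3*(-8*1/((n + n)*(n + 1*n**2))/7 + n/8) = -3*(-8*1/(2*n*(n + n**2))/7 + n*(1/8)) = -3*(-8*1/(2*n*(n + n**2))/7 + n/8) = -3*(-4/(7*n*(n + n**2)) + n/8) = -3*(n/8 - 4/(7*n*(n + n**2))) = -3*n/8 + 12/(7*n*(n + n**2)))
H(-30)**2 = ((3/56)*(32 - 7*(-30)**3 - 7*(-30)**4)/((-30)**2*(1 - 30)))**2 = ((3/56)*(1/900)*(32 - 7*(-27000) - 7*810000)/(-29))**2 = ((3/56)*(1/900)*(-1/29)*(32 + 189000 - 5670000))**2 = ((3/56)*(1/900)*(-1/29)*(-5480968))**2 = (685121/60900)**2 = 469390784641/3708810000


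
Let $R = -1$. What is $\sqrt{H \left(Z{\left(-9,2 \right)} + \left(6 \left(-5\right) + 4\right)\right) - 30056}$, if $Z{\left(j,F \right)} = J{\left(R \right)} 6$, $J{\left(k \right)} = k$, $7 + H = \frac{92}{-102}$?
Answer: $\frac{2 i \sqrt{19379490}}{51} \approx 172.64 i$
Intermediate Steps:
$H = - \frac{403}{51}$ ($H = -7 + \frac{92}{-102} = -7 + 92 \left(- \frac{1}{102}\right) = -7 - \frac{46}{51} = - \frac{403}{51} \approx -7.902$)
$Z{\left(j,F \right)} = -6$ ($Z{\left(j,F \right)} = \left(-1\right) 6 = -6$)
$\sqrt{H \left(Z{\left(-9,2 \right)} + \left(6 \left(-5\right) + 4\right)\right) - 30056} = \sqrt{- \frac{403 \left(-6 + \left(6 \left(-5\right) + 4\right)\right)}{51} - 30056} = \sqrt{- \frac{403 \left(-6 + \left(-30 + 4\right)\right)}{51} - 30056} = \sqrt{- \frac{403 \left(-6 - 26\right)}{51} - 30056} = \sqrt{\left(- \frac{403}{51}\right) \left(-32\right) - 30056} = \sqrt{\frac{12896}{51} - 30056} = \sqrt{- \frac{1519960}{51}} = \frac{2 i \sqrt{19379490}}{51}$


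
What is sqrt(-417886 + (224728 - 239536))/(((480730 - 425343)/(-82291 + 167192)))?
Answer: 84901*I*sqrt(432694)/55387 ≈ 1008.3*I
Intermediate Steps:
sqrt(-417886 + (224728 - 239536))/(((480730 - 425343)/(-82291 + 167192))) = sqrt(-417886 - 14808)/((55387/84901)) = sqrt(-432694)/((55387*(1/84901))) = (I*sqrt(432694))/(55387/84901) = (I*sqrt(432694))*(84901/55387) = 84901*I*sqrt(432694)/55387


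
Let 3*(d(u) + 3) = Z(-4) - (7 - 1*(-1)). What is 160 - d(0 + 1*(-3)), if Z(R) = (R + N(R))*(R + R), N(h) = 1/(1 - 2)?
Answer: 457/3 ≈ 152.33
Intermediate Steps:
N(h) = -1 (N(h) = 1/(-1) = -1)
Z(R) = 2*R*(-1 + R) (Z(R) = (R - 1)*(R + R) = (-1 + R)*(2*R) = 2*R*(-1 + R))
d(u) = 23/3 (d(u) = -3 + (2*(-4)*(-1 - 4) - (7 - 1*(-1)))/3 = -3 + (2*(-4)*(-5) - (7 + 1))/3 = -3 + (40 - 1*8)/3 = -3 + (40 - 8)/3 = -3 + (1/3)*32 = -3 + 32/3 = 23/3)
160 - d(0 + 1*(-3)) = 160 - 1*23/3 = 160 - 23/3 = 457/3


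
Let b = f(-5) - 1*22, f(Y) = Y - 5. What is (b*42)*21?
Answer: -28224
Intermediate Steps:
f(Y) = -5 + Y
b = -32 (b = (-5 - 5) - 1*22 = -10 - 22 = -32)
(b*42)*21 = -32*42*21 = -1344*21 = -28224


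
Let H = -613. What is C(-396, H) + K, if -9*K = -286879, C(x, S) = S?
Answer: 281362/9 ≈ 31262.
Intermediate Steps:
K = 286879/9 (K = -⅑*(-286879) = 286879/9 ≈ 31875.)
C(-396, H) + K = -613 + 286879/9 = 281362/9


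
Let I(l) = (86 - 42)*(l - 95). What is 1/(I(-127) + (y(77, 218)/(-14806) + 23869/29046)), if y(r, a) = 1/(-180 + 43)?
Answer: -14729386353/143864541787663 ≈ -0.00010238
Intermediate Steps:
y(r, a) = -1/137 (y(r, a) = 1/(-137) = -1/137)
I(l) = -4180 + 44*l (I(l) = 44*(-95 + l) = -4180 + 44*l)
1/(I(-127) + (y(77, 218)/(-14806) + 23869/29046)) = 1/((-4180 + 44*(-127)) + (-1/137/(-14806) + 23869/29046)) = 1/((-4180 - 5588) + (-1/137*(-1/14806) + 23869*(1/29046))) = 1/(-9768 + (1/2028422 + 23869/29046)) = 1/(-9768 + 12104108441/14729386353) = 1/(-143864541787663/14729386353) = -14729386353/143864541787663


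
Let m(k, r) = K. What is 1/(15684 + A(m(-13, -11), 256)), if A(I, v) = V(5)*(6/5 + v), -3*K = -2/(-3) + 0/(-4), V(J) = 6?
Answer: 5/86136 ≈ 5.8048e-5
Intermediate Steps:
K = -2/9 (K = -(-2/(-3) + 0/(-4))/3 = -(-2*(-⅓) + 0*(-¼))/3 = -(⅔ + 0)/3 = -⅓*⅔ = -2/9 ≈ -0.22222)
m(k, r) = -2/9
A(I, v) = 36/5 + 6*v (A(I, v) = 6*(6/5 + v) = 36/5 + 6*v)
1/(15684 + A(m(-13, -11), 256)) = 1/(15684 + (36/5 + 6*256)) = 1/(15684 + (36/5 + 1536)) = 1/(15684 + 7716/5) = 1/(86136/5) = 5/86136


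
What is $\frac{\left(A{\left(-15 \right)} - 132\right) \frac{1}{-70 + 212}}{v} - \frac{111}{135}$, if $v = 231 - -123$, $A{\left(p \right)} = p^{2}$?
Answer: $- \frac{618577}{754020} \approx -0.82037$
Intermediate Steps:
$v = 354$ ($v = 231 + 123 = 354$)
$\frac{\left(A{\left(-15 \right)} - 132\right) \frac{1}{-70 + 212}}{v} - \frac{111}{135} = \frac{\left(\left(-15\right)^{2} - 132\right) \frac{1}{-70 + 212}}{354} - \frac{111}{135} = \frac{225 - 132}{142} \cdot \frac{1}{354} - \frac{37}{45} = 93 \cdot \frac{1}{142} \cdot \frac{1}{354} - \frac{37}{45} = \frac{93}{142} \cdot \frac{1}{354} - \frac{37}{45} = \frac{31}{16756} - \frac{37}{45} = - \frac{618577}{754020}$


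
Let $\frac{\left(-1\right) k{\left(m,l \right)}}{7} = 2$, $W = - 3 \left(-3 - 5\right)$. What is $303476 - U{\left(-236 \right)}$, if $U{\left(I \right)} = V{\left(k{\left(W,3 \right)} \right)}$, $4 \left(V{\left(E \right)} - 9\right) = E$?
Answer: $\frac{606941}{2} \approx 3.0347 \cdot 10^{5}$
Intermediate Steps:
$W = 24$ ($W = \left(-3\right) \left(-8\right) = 24$)
$k{\left(m,l \right)} = -14$ ($k{\left(m,l \right)} = \left(-7\right) 2 = -14$)
$V{\left(E \right)} = 9 + \frac{E}{4}$
$U{\left(I \right)} = \frac{11}{2}$ ($U{\left(I \right)} = 9 + \frac{1}{4} \left(-14\right) = 9 - \frac{7}{2} = \frac{11}{2}$)
$303476 - U{\left(-236 \right)} = 303476 - \frac{11}{2} = \frac{606941}{2}$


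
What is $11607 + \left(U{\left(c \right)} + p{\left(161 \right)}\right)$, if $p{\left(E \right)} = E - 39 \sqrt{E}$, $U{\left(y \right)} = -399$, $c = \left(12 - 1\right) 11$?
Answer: $11369 - 39 \sqrt{161} \approx 10874.0$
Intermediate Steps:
$c = 121$ ($c = 11 \cdot 11 = 121$)
$p{\left(E \right)} = E - 39 \sqrt{E}$
$11607 + \left(U{\left(c \right)} + p{\left(161 \right)}\right) = 11607 - \left(238 + 39 \sqrt{161}\right) = 11369 - 39 \sqrt{161}$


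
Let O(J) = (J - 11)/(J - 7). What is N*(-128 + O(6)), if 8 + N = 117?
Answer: -13407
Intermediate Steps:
N = 109 (N = -8 + 117 = 109)
O(J) = (-11 + J)/(-7 + J)
N*(-128 + O(6)) = 109*(-128 + (-11 + 6)/(-7 + 6)) = 109*(-128 - 5/(-1)) = 109*(-128 - 1*(-5)) = 109*(-128 + 5) = 109*(-123) = -13407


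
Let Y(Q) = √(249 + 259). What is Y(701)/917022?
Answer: √127/458511 ≈ 2.4578e-5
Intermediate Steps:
Y(Q) = 2*√127 (Y(Q) = √508 = 2*√127)
Y(701)/917022 = (2*√127)/917022 = (2*√127)*(1/917022) = √127/458511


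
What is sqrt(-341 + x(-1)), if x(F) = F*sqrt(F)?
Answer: sqrt(-341 - I) ≈ 0.0271 - 18.466*I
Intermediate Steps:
x(F) = F**(3/2)
sqrt(-341 + x(-1)) = sqrt(-341 + (-1)**(3/2)) = sqrt(-341 - I)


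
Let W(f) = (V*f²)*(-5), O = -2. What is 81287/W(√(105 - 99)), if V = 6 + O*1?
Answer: -81287/120 ≈ -677.39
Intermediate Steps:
V = 4 (V = 6 - 2*1 = 6 - 2 = 4)
W(f) = -20*f² (W(f) = (4*f²)*(-5) = -20*f²)
81287/W(√(105 - 99)) = 81287/((-20*(√(105 - 99))²)) = 81287/((-20*(√6)²)) = 81287/((-20*6)) = 81287/(-120) = 81287*(-1/120) = -81287/120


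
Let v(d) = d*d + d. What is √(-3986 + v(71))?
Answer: √1126 ≈ 33.556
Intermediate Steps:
v(d) = d + d² (v(d) = d² + d = d + d²)
√(-3986 + v(71)) = √(-3986 + 71*(1 + 71)) = √(-3986 + 71*72) = √(-3986 + 5112) = √1126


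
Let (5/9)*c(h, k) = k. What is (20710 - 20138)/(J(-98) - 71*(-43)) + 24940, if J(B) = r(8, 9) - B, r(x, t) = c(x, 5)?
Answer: 19702743/790 ≈ 24940.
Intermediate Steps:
c(h, k) = 9*k/5
r(x, t) = 9 (r(x, t) = (9/5)*5 = 9)
J(B) = 9 - B
(20710 - 20138)/(J(-98) - 71*(-43)) + 24940 = (20710 - 20138)/((9 - 1*(-98)) - 71*(-43)) + 24940 = 572/((9 + 98) + 3053) + 24940 = 572/(107 + 3053) + 24940 = 572/3160 + 24940 = 572*(1/3160) + 24940 = 143/790 + 24940 = 19702743/790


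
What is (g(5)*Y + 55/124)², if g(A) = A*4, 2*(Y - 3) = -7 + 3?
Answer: 6426225/15376 ≈ 417.94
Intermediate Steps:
Y = 1 (Y = 3 + (-7 + 3)/2 = 3 + (½)*(-4) = 3 - 2 = 1)
g(A) = 4*A
(g(5)*Y + 55/124)² = ((4*5)*1 + 55/124)² = (20*1 + 55*(1/124))² = (20 + 55/124)² = (2535/124)² = 6426225/15376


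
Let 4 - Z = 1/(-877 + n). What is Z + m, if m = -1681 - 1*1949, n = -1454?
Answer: -8452205/2331 ≈ -3626.0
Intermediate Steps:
m = -3630 (m = -1681 - 1949 = -3630)
Z = 9325/2331 (Z = 4 - 1/(-877 - 1454) = 4 - 1/(-2331) = 4 - 1*(-1/2331) = 4 + 1/2331 = 9325/2331 ≈ 4.0004)
Z + m = 9325/2331 - 3630 = -8452205/2331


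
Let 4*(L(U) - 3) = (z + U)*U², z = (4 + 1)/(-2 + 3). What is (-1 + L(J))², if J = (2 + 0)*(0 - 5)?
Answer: 15129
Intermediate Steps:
J = -10 (J = 2*(-5) = -10)
z = 5 (z = 5/1 = 5*1 = 5)
L(U) = 3 + U²*(5 + U)/4 (L(U) = 3 + ((5 + U)*U²)/4 = 3 + (U²*(5 + U))/4 = 3 + U²*(5 + U)/4)
(-1 + L(J))² = (-1 + (3 + (¼)*(-10)³ + (5/4)*(-10)²))² = (-1 + (3 + (¼)*(-1000) + (5/4)*100))² = (-1 + (3 - 250 + 125))² = (-1 - 122)² = (-123)² = 15129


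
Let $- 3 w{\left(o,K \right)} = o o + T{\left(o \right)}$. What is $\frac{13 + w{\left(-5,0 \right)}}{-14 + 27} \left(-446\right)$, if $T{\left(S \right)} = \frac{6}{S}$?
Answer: $- \frac{33896}{195} \approx -173.83$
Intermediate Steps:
$w{\left(o,K \right)} = - \frac{2}{o} - \frac{o^{2}}{3}$ ($w{\left(o,K \right)} = - \frac{o o + \frac{6}{o}}{3} = - \frac{o^{2} + \frac{6}{o}}{3} = - \frac{2}{o} - \frac{o^{2}}{3}$)
$\frac{13 + w{\left(-5,0 \right)}}{-14 + 27} \left(-446\right) = \frac{13 + \frac{-6 - \left(-5\right)^{3}}{3 \left(-5\right)}}{-14 + 27} \left(-446\right) = \frac{13 + \frac{1}{3} \left(- \frac{1}{5}\right) \left(-6 - -125\right)}{13} \left(-446\right) = \left(13 + \frac{1}{3} \left(- \frac{1}{5}\right) \left(-6 + 125\right)\right) \frac{1}{13} \left(-446\right) = \left(13 + \frac{1}{3} \left(- \frac{1}{5}\right) 119\right) \frac{1}{13} \left(-446\right) = \left(13 - \frac{119}{15}\right) \frac{1}{13} \left(-446\right) = \frac{76}{15} \cdot \frac{1}{13} \left(-446\right) = \frac{76}{195} \left(-446\right) = - \frac{33896}{195}$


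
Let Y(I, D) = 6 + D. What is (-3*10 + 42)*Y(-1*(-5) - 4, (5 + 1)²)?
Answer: 504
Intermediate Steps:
(-3*10 + 42)*Y(-1*(-5) - 4, (5 + 1)²) = (-3*10 + 42)*(6 + (5 + 1)²) = (-30 + 42)*(6 + 6²) = 12*(6 + 36) = 12*42 = 504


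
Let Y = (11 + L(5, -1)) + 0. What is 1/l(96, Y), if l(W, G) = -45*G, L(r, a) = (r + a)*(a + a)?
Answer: -1/135 ≈ -0.0074074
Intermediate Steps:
L(r, a) = 2*a*(a + r) (L(r, a) = (a + r)*(2*a) = 2*a*(a + r))
Y = 3 (Y = (11 + 2*(-1)*(-1 + 5)) + 0 = (11 + 2*(-1)*4) + 0 = (11 - 8) + 0 = 3 + 0 = 3)
1/l(96, Y) = 1/(-45*3) = 1/(-135) = -1/135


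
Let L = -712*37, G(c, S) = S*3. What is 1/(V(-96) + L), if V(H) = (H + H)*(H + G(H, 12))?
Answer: -1/14824 ≈ -6.7458e-5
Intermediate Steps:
G(c, S) = 3*S
V(H) = 2*H*(36 + H) (V(H) = (H + H)*(H + 3*12) = (2*H)*(H + 36) = (2*H)*(36 + H) = 2*H*(36 + H))
L = -26344
1/(V(-96) + L) = 1/(2*(-96)*(36 - 96) - 26344) = 1/(2*(-96)*(-60) - 26344) = 1/(11520 - 26344) = 1/(-14824) = -1/14824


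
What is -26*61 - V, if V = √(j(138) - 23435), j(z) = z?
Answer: -1586 - I*√23297 ≈ -1586.0 - 152.63*I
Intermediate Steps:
V = I*√23297 (V = √(138 - 23435) = √(-23297) = I*√23297 ≈ 152.63*I)
-26*61 - V = -26*61 - I*√23297 = -1586 - I*√23297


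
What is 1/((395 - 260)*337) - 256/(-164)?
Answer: 2911721/1865295 ≈ 1.5610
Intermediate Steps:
1/((395 - 260)*337) - 256/(-164) = (1/337)/135 - 256*(-1/164) = (1/135)*(1/337) + 64/41 = 1/45495 + 64/41 = 2911721/1865295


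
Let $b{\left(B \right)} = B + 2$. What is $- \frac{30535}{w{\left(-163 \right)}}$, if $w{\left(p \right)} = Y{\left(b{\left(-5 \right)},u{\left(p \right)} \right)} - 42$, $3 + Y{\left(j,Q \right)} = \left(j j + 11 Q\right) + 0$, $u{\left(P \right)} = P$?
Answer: $\frac{985}{59} \approx 16.695$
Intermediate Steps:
$b{\left(B \right)} = 2 + B$
$Y{\left(j,Q \right)} = -3 + j^{2} + 11 Q$ ($Y{\left(j,Q \right)} = -3 + \left(\left(j j + 11 Q\right) + 0\right) = -3 + \left(\left(j^{2} + 11 Q\right) + 0\right) = -3 + \left(j^{2} + 11 Q\right) = -3 + j^{2} + 11 Q$)
$w{\left(p \right)} = -36 + 11 p$ ($w{\left(p \right)} = \left(-3 + \left(2 - 5\right)^{2} + 11 p\right) - 42 = \left(-3 + \left(-3\right)^{2} + 11 p\right) - 42 = \left(-3 + 9 + 11 p\right) - 42 = \left(6 + 11 p\right) - 42 = -36 + 11 p$)
$- \frac{30535}{w{\left(-163 \right)}} = - \frac{30535}{-36 + 11 \left(-163\right)} = - \frac{30535}{-36 - 1793} = - \frac{30535}{-1829} = \left(-30535\right) \left(- \frac{1}{1829}\right) = \frac{985}{59}$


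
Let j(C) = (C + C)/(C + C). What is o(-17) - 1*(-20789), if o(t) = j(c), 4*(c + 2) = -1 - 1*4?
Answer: 20790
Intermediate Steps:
c = -13/4 (c = -2 + (-1 - 1*4)/4 = -2 + (-1 - 4)/4 = -2 + (1/4)*(-5) = -2 - 5/4 = -13/4 ≈ -3.2500)
j(C) = 1 (j(C) = (2*C)/((2*C)) = (2*C)*(1/(2*C)) = 1)
o(t) = 1
o(-17) - 1*(-20789) = 1 - 1*(-20789) = 1 + 20789 = 20790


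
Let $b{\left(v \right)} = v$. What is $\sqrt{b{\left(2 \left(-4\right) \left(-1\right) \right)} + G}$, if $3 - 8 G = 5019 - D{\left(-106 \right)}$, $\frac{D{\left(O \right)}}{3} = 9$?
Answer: $\frac{5 i \sqrt{394}}{4} \approx 24.812 i$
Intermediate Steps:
$D{\left(O \right)} = 27$ ($D{\left(O \right)} = 3 \cdot 9 = 27$)
$G = - \frac{4989}{8}$ ($G = \frac{3}{8} - \frac{5019 - 27}{8} = \frac{3}{8} - 624 = - \frac{4989}{8} \approx -623.63$)
$\sqrt{b{\left(2 \left(-4\right) \left(-1\right) \right)} + G} = \sqrt{2 \left(-4\right) \left(-1\right) - \frac{4989}{8}} = \sqrt{\left(-8\right) \left(-1\right) - \frac{4989}{8}} = \sqrt{8 - \frac{4989}{8}} = \sqrt{- \frac{4925}{8}} = \frac{5 i \sqrt{394}}{4}$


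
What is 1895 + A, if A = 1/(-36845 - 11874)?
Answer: 92322504/48719 ≈ 1895.0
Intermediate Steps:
A = -1/48719 (A = 1/(-48719) = -1/48719 ≈ -2.0526e-5)
1895 + A = 1895 - 1/48719 = 92322504/48719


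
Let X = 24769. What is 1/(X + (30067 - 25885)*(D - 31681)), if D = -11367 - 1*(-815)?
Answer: -1/176593637 ≈ -5.6627e-9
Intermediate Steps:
D = -10552 (D = -11367 + 815 = -10552)
1/(X + (30067 - 25885)*(D - 31681)) = 1/(24769 + (30067 - 25885)*(-10552 - 31681)) = 1/(24769 + 4182*(-42233)) = 1/(24769 - 176618406) = 1/(-176593637) = -1/176593637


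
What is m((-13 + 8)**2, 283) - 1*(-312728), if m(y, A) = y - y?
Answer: 312728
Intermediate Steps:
m(y, A) = 0
m((-13 + 8)**2, 283) - 1*(-312728) = 0 - 1*(-312728) = 0 + 312728 = 312728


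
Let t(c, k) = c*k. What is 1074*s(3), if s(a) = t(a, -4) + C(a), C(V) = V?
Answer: -9666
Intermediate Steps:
s(a) = -3*a (s(a) = a*(-4) + a = -4*a + a = -3*a)
1074*s(3) = 1074*(-3*3) = 1074*(-9) = -9666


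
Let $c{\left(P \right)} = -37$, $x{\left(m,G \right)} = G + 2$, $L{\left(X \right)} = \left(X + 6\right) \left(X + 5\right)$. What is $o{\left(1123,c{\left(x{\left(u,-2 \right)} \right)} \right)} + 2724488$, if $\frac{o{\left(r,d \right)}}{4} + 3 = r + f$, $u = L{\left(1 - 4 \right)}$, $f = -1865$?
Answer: $2721508$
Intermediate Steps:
$L{\left(X \right)} = \left(5 + X\right) \left(6 + X\right)$ ($L{\left(X \right)} = \left(6 + X\right) \left(5 + X\right) = \left(5 + X\right) \left(6 + X\right)$)
$u = 6$ ($u = 30 + \left(1 - 4\right)^{2} + 11 \left(1 - 4\right) = 30 + \left(-3\right)^{2} + 11 \left(-3\right) = 30 + 9 - 33 = 6$)
$x{\left(m,G \right)} = 2 + G$
$o{\left(r,d \right)} = -7472 + 4 r$ ($o{\left(r,d \right)} = -12 + 4 \left(r - 1865\right) = -12 + 4 \left(-1865 + r\right) = -12 + \left(-7460 + 4 r\right) = -7472 + 4 r$)
$o{\left(1123,c{\left(x{\left(u,-2 \right)} \right)} \right)} + 2724488 = \left(-7472 + 4 \cdot 1123\right) + 2724488 = \left(-7472 + 4492\right) + 2724488 = -2980 + 2724488 = 2721508$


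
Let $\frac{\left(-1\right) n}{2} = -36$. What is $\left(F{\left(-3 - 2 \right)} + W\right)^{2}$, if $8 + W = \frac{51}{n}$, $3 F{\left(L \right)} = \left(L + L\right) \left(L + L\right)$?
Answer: $\frac{390625}{576} \approx 678.17$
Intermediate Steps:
$n = 72$ ($n = \left(-2\right) \left(-36\right) = 72$)
$F{\left(L \right)} = \frac{4 L^{2}}{3}$ ($F{\left(L \right)} = \frac{\left(L + L\right) \left(L + L\right)}{3} = \frac{2 L 2 L}{3} = \frac{4 L^{2}}{3}$)
$W = - \frac{175}{24}$ ($W = -8 + \frac{51}{72} = -8 + 51 \cdot \frac{1}{72} = -8 + \frac{17}{24} = - \frac{175}{24} \approx -7.2917$)
$\left(F{\left(-3 - 2 \right)} + W\right)^{2} = \left(\frac{4 \left(-3 - 2\right)^{2}}{3} - \frac{175}{24}\right)^{2} = \left(\frac{4 \left(-5\right)^{2}}{3} - \frac{175}{24}\right)^{2} = \left(\frac{4}{3} \cdot 25 - \frac{175}{24}\right)^{2} = \left(\frac{100}{3} - \frac{175}{24}\right)^{2} = \left(\frac{625}{24}\right)^{2} = \frac{390625}{576}$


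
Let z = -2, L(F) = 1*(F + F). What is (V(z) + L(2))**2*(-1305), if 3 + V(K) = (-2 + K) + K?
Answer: -32625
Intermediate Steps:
L(F) = 2*F (L(F) = 1*(2*F) = 2*F)
V(K) = -5 + 2*K (V(K) = -3 + ((-2 + K) + K) = -3 + (-2 + 2*K) = -5 + 2*K)
(V(z) + L(2))**2*(-1305) = ((-5 + 2*(-2)) + 2*2)**2*(-1305) = ((-5 - 4) + 4)**2*(-1305) = (-9 + 4)**2*(-1305) = (-5)**2*(-1305) = 25*(-1305) = -32625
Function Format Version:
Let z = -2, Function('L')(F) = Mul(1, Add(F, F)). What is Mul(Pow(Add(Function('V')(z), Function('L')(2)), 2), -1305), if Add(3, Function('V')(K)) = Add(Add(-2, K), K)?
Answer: -32625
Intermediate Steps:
Function('L')(F) = Mul(2, F) (Function('L')(F) = Mul(1, Mul(2, F)) = Mul(2, F))
Function('V')(K) = Add(-5, Mul(2, K)) (Function('V')(K) = Add(-3, Add(Add(-2, K), K)) = Add(-3, Add(-2, Mul(2, K))) = Add(-5, Mul(2, K)))
Mul(Pow(Add(Function('V')(z), Function('L')(2)), 2), -1305) = Mul(Pow(Add(Add(-5, Mul(2, -2)), Mul(2, 2)), 2), -1305) = Mul(Pow(Add(Add(-5, -4), 4), 2), -1305) = Mul(Pow(Add(-9, 4), 2), -1305) = Mul(Pow(-5, 2), -1305) = Mul(25, -1305) = -32625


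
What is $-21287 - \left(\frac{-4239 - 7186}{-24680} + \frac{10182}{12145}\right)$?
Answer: $- \frac{1276185125317}{59947720} \approx -21288.0$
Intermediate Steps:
$-21287 - \left(\frac{-4239 - 7186}{-24680} + \frac{10182}{12145}\right) = -21287 - \left(\left(-4239 - 7186\right) \left(- \frac{1}{24680}\right) + 10182 \cdot \frac{1}{12145}\right) = -21287 - \left(\left(-11425\right) \left(- \frac{1}{24680}\right) + \frac{10182}{12145}\right) = -21287 - \left(\frac{2285}{4936} + \frac{10182}{12145}\right) = -21287 - \frac{78009677}{59947720} = - \frac{1276185125317}{59947720}$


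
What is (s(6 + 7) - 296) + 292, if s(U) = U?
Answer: 9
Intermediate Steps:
(s(6 + 7) - 296) + 292 = ((6 + 7) - 296) + 292 = (13 - 296) + 292 = -283 + 292 = 9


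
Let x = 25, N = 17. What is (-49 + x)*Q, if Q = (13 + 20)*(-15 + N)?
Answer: -1584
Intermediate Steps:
Q = 66 (Q = (13 + 20)*(-15 + 17) = 33*2 = 66)
(-49 + x)*Q = (-49 + 25)*66 = -24*66 = -1584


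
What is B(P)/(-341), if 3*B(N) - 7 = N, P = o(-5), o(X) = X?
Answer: -2/1023 ≈ -0.0019550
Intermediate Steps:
P = -5
B(N) = 7/3 + N/3
B(P)/(-341) = (7/3 + (⅓)*(-5))/(-341) = (7/3 - 5/3)*(-1/341) = (⅔)*(-1/341) = -2/1023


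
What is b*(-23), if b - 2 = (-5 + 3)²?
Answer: -138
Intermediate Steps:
b = 6 (b = 2 + (-5 + 3)² = 2 + (-2)² = 2 + 4 = 6)
b*(-23) = 6*(-23) = -138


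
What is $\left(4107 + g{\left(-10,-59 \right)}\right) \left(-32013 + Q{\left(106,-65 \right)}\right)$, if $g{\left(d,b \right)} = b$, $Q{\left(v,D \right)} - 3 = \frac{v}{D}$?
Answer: $- \frac{8422900288}{65} \approx -1.2958 \cdot 10^{8}$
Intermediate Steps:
$Q{\left(v,D \right)} = 3 + \frac{v}{D}$
$\left(4107 + g{\left(-10,-59 \right)}\right) \left(-32013 + Q{\left(106,-65 \right)}\right) = \left(4107 - 59\right) \left(-32013 + \left(3 + \frac{106}{-65}\right)\right) = 4048 \left(-32013 + \left(3 + 106 \left(- \frac{1}{65}\right)\right)\right) = 4048 \left(-32013 + \left(3 - \frac{106}{65}\right)\right) = 4048 \left(-32013 + \frac{89}{65}\right) = 4048 \left(- \frac{2080756}{65}\right) = - \frac{8422900288}{65}$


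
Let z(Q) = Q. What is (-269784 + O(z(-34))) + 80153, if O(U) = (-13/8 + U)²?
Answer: -12055159/64 ≈ -1.8836e+5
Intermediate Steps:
O(U) = (-13/8 + U)² (O(U) = (-13*⅛ + U)² = (-13/8 + U)²)
(-269784 + O(z(-34))) + 80153 = (-269784 + (-13 + 8*(-34))²/64) + 80153 = (-269784 + (-13 - 272)²/64) + 80153 = (-269784 + (1/64)*(-285)²) + 80153 = (-269784 + (1/64)*81225) + 80153 = (-269784 + 81225/64) + 80153 = -17184951/64 + 80153 = -12055159/64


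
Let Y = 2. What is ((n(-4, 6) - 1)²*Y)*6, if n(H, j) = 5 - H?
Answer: 768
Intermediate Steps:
((n(-4, 6) - 1)²*Y)*6 = (((5 - 1*(-4)) - 1)²*2)*6 = (((5 + 4) - 1)²*2)*6 = ((9 - 1)²*2)*6 = (8²*2)*6 = (64*2)*6 = 128*6 = 768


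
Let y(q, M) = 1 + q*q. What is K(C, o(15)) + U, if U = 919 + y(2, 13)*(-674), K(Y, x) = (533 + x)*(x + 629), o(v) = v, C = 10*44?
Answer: 350461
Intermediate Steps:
C = 440
y(q, M) = 1 + q**2
K(Y, x) = (533 + x)*(629 + x)
U = -2451 (U = 919 + (1 + 2**2)*(-674) = 919 + (1 + 4)*(-674) = 919 + 5*(-674) = 919 - 3370 = -2451)
K(C, o(15)) + U = (335257 + 15**2 + 1162*15) - 2451 = (335257 + 225 + 17430) - 2451 = 352912 - 2451 = 350461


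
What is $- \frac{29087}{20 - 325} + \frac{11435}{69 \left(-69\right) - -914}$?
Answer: $\frac{108410014}{1173335} \approx 92.395$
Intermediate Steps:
$- \frac{29087}{20 - 325} + \frac{11435}{69 \left(-69\right) - -914} = - \frac{29087}{20 - 325} + \frac{11435}{-4761 + 914} = - \frac{29087}{-305} + \frac{11435}{-3847} = \left(-29087\right) \left(- \frac{1}{305}\right) + 11435 \left(- \frac{1}{3847}\right) = \frac{29087}{305} - \frac{11435}{3847} = \frac{108410014}{1173335}$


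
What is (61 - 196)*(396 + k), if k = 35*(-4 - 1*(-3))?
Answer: -48735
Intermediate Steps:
k = -35 (k = 35*(-4 + 3) = 35*(-1) = -35)
(61 - 196)*(396 + k) = (61 - 196)*(396 - 35) = -135*361 = -48735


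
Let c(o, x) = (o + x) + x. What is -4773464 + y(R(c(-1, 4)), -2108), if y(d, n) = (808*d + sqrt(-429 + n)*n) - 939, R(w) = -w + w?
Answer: -4774403 - 2108*I*sqrt(2537) ≈ -4.7744e+6 - 1.0618e+5*I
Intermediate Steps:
c(o, x) = o + 2*x
R(w) = 0
y(d, n) = -939 + 808*d + n*sqrt(-429 + n) (y(d, n) = (808*d + n*sqrt(-429 + n)) - 939 = -939 + 808*d + n*sqrt(-429 + n))
-4773464 + y(R(c(-1, 4)), -2108) = -4773464 + (-939 + 808*0 - 2108*sqrt(-429 - 2108)) = -4773464 + (-939 + 0 - 2108*I*sqrt(2537)) = -4773464 + (-939 - 2108*I*sqrt(2537)) = -4774403 - 2108*I*sqrt(2537)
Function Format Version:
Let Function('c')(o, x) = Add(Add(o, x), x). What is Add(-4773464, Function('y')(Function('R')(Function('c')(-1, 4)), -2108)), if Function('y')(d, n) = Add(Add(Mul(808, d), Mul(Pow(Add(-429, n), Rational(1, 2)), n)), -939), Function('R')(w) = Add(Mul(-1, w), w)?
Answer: Add(-4774403, Mul(-2108, I, Pow(2537, Rational(1, 2)))) ≈ Add(-4.7744e+6, Mul(-1.0618e+5, I))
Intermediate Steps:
Function('c')(o, x) = Add(o, Mul(2, x))
Function('R')(w) = 0
Function('y')(d, n) = Add(-939, Mul(808, d), Mul(n, Pow(Add(-429, n), Rational(1, 2)))) (Function('y')(d, n) = Add(Add(Mul(808, d), Mul(n, Pow(Add(-429, n), Rational(1, 2)))), -939) = Add(-939, Mul(808, d), Mul(n, Pow(Add(-429, n), Rational(1, 2)))))
Add(-4773464, Function('y')(Function('R')(Function('c')(-1, 4)), -2108)) = Add(-4773464, Add(-939, Mul(808, 0), Mul(-2108, Pow(Add(-429, -2108), Rational(1, 2))))) = Add(-4773464, Add(-939, 0, Mul(-2108, Pow(-2537, Rational(1, 2))))) = Add(-4773464, Add(-939, 0, Mul(-2108, Mul(I, Pow(2537, Rational(1, 2)))))) = Add(-4773464, Add(-939, 0, Mul(-2108, I, Pow(2537, Rational(1, 2))))) = Add(-4773464, Add(-939, Mul(-2108, I, Pow(2537, Rational(1, 2))))) = Add(-4774403, Mul(-2108, I, Pow(2537, Rational(1, 2))))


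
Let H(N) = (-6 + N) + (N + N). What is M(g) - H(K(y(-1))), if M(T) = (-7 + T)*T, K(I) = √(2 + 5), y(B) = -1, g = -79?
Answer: 6800 - 3*√7 ≈ 6792.1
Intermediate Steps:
K(I) = √7
H(N) = -6 + 3*N (H(N) = (-6 + N) + 2*N = -6 + 3*N)
M(T) = T*(-7 + T)
M(g) - H(K(y(-1))) = -79*(-7 - 79) - (-6 + 3*√7) = -79*(-86) + (6 - 3*√7) = 6794 + (6 - 3*√7) = 6800 - 3*√7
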